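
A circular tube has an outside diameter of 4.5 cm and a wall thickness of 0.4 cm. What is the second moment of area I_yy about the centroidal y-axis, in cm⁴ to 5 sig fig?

Treat the section as a set of non-overlapping primitives; coordinates are from the bounding-box lower-left.
Outer circle: ⌀4.5, A = 15.90431 cm², x = 2.25 cm, Ī = 20.1289 cm⁴.
Bore (subtracted): ⌀3.7, A = 10.7521 cm², x = 2.25 cm, Ī = 9.199766 cm⁴.
By symmetry the centroid is at mid-width, x̄ = 2.25 cm.
All pieces are centred on the centroidal y-axis, so I = ΣĪ (holes subtracted) = 10.92913 cm⁴.

I_yy ≈ 10.929 cm⁴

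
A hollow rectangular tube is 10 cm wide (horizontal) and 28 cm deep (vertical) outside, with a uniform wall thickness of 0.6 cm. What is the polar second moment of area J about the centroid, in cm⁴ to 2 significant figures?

Treat the section as a set of non-overlapping primitives; coordinates are from the bounding-box lower-left.
Outer rectangle: 10 × 28, A = 280 cm², y = 14 cm, Ī = 18 293 cm⁴.
Inner void (subtracted): 8.8 × 26.8, A = 235.8 cm², y = 14 cm, Ī = 14 116 cm⁴.
By symmetry the centroid is at mid-height, ȳ = 14 cm.
All pieces are centred on the centroidal x-axis, so I = ΣĪ (holes subtracted) = 4 178 cm⁴.
Repeating about the centroidal y-axis gives I_y = 811.4 cm⁴.
Polar second moment: J = I_x + I_y = 4 989 cm⁴.

J ≈ 5000 cm⁴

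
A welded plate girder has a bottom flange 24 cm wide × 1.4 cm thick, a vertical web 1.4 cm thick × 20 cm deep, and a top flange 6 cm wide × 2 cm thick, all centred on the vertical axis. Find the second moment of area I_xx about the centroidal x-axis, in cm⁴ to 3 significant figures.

I_xx ≈ 5540 cm⁴

Break the section into simple shapes (no overlaps), measuring from the bottom-left corner of the bounding box.
Bottom plate: 24 × 1.4, A = 33.6 cm², y = 0.7 cm, Ī = 5.488 cm⁴.
Web plate: 1.4 × 20, A = 28 cm², y = 11.4 cm, Ī = 933.33 cm⁴.
Top plate: 6 × 2, A = 12 cm², y = 22.4 cm, Ī = 4 cm⁴.
Centroid: ȳ = ΣA·y / ΣA = 8.3087 cm.
Transfer each piece to the centroidal x-axis using Ī + A·d² with d = y − 8.3087:
  bottom plate: d = -7.6087 cm → contributes +1950.7 cm⁴
  web plate: d = 3.0913 cm → contributes +1200.9 cm⁴
  top plate: d = 14.091 cm → contributes +2386.8 cm⁴
Total I = 5538.4 cm⁴.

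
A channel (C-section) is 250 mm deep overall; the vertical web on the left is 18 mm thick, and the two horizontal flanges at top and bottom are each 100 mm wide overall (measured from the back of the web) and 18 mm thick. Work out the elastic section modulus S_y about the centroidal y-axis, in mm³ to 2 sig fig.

Break the section into simple shapes (no overlaps), measuring from the bottom-left corner of the bounding box.
Web: 18 × 250, A = 4 500 mm², x = 9 mm, Ī = 121 500 mm⁴.
Top flange (beyond web): 82 × 18, A = 1 476 mm², x = 59 mm, Ī = 827 052 mm⁴.
Bottom flange (beyond web): 82 × 18, A = 1 476 mm², x = 59 mm, Ī = 827 052 mm⁴.
Centroid: x̄ = ΣA·x / ΣA = 28.81 mm.
Transfer each piece to the centroidal y-axis using Ī + A·d² with d = x − 28.81:
  web: d = -19.81 mm → contributes +1 886 885 mm⁴
  top flange (beyond web): d = 30.19 mm → contributes +2 172 620 mm⁴
  bottom flange (beyond web): d = 30.19 mm → contributes +2 172 620 mm⁴
Total I = 6 232 126 mm⁴.
Extreme fibre distance c = 71.19 mm; S = I/c = 87 538 mm³.

S_y ≈ 8.8 × 10⁴ mm³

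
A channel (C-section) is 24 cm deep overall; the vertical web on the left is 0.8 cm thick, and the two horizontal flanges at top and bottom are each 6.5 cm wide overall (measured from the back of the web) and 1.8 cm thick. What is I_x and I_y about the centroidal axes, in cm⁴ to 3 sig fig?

I_x ≈ 3460 cm⁴, I_y ≈ 161 cm⁴

Split into non-overlapping primitives; take the origin at the lower-left of the bounding box.
Web: 0.8 × 24, A = 19.2 cm², y = 12 cm, Ī = 921.6 cm⁴.
Top flange (beyond web): 5.7 × 1.8, A = 10.26 cm², y = 23.1 cm, Ī = 2.7702 cm⁴.
Bottom flange (beyond web): 5.7 × 1.8, A = 10.26 cm², y = 0.9 cm, Ī = 2.7702 cm⁴.
By symmetry the centroid is at mid-height, ȳ = 12 cm.
Transfer each piece to the centroidal x-axis using Ī + A·d² with d = y − 12:
  web: d = 0 cm → contributes +921.6 cm⁴
  top flange (beyond web): d = 11.1 cm → contributes +1266.9 cm⁴
  bottom flange (beyond web): d = -11.1 cm → contributes +1266.9 cm⁴
Total I = 3455.4 cm⁴.
For the y-axis: x̄ = 2.079 cm.
Repeating about the centroidal y-axis gives I_y = 161.35 cm⁴.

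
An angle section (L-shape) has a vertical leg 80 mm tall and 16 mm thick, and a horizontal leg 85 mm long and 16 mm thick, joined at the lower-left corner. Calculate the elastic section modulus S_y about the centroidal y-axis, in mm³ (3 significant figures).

S_y ≈ 2.68 × 10⁴ mm³

Treat the section as a set of non-overlapping primitives; coordinates are from the bounding-box lower-left.
Vertical leg: 16 × 80, A = 1 280 mm², x = 8 mm, Ī = 27 307 mm⁴.
Horizontal leg (remainder): 69 × 16, A = 1 104 mm², x = 50.5 mm, Ī = 438 012 mm⁴.
Centroid: x̄ = ΣA·x / ΣA = 27.681 mm.
Transfer each piece to the centroidal y-axis using Ī + A·d² with d = x − 27.681:
  vertical leg: d = -19.681 mm → contributes +523 115 mm⁴
  horizontal leg (remainder): d = 22.819 mm → contributes +1 012 862 mm⁴
Total I = 1 535 976 mm⁴.
Extreme fibre distance c = 57.319 mm; S = I/c = 26 797 mm³.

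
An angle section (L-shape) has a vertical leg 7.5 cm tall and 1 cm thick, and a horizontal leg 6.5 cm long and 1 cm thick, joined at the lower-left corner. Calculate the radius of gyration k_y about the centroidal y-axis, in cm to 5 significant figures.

Split into non-overlapping primitives; take the origin at the lower-left of the bounding box.
Vertical leg: 1 × 7.5, A = 7.5 cm², x = 0.5 cm, Ī = 0.625 cm⁴.
Horizontal leg (remainder): 5.5 × 1, A = 5.5 cm², x = 3.75 cm, Ī = 13.86458 cm⁴.
Centroid: x̄ = ΣA·x / ΣA = 1.875 cm.
Transfer each piece to the centroidal y-axis using Ī + A·d² with d = x − 1.875:
  vertical leg: d = -1.375 cm → contributes +14.80469 cm⁴
  horizontal leg (remainder): d = 1.875 cm → contributes +33.20052 cm⁴
Total I = 48.00521 cm⁴.
Radius of gyration: k = √(I/A) = √(48.00521 / 13) = 1.921642 cm.

k_y ≈ 1.9216 cm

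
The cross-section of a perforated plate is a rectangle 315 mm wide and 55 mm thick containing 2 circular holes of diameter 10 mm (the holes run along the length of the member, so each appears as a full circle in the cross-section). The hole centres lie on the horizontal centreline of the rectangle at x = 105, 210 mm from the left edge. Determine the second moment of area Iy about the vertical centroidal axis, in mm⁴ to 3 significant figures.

Split into non-overlapping primitives; take the origin at the lower-left of the bounding box.
Plate: 315 × 55, A = 17 325 mm², x = 157.5 mm, Ī = 143 256 094 mm⁴.
Hole 1 (subtracted): ⌀10, A = 78.54 mm², x = 105 mm, Ī = 490.87 mm⁴.
Hole 2 (subtracted): ⌀10, A = 78.54 mm², x = 210 mm, Ī = 490.87 mm⁴.
By symmetry the centroid is at mid-width, x̄ = 157.5 mm.
Transfer each piece to the vertical centroidal axis using Ī + A·d² with d = x − 157.5:
  plate: d = 0 mm → contributes +143 256 094 mm⁴
  hole 1: d = -52.5 mm → contributes −216 966 mm⁴
  hole 2: d = 52.5 mm → contributes −216 966 mm⁴
Total I = 142 822 161 mm⁴.

Iy ≈ 1.43 × 10⁸ mm⁴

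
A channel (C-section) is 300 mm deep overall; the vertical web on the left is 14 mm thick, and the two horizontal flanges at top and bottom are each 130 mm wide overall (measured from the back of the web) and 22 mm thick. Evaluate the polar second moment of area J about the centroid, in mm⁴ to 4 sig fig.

J ≈ 1.458 × 10⁸ mm⁴

Break the section into simple shapes (no overlaps), measuring from the bottom-left corner of the bounding box.
Web: 14 × 300, A = 4 200 mm², y = 150 mm, Ī = 31 500 000 mm⁴.
Top flange (beyond web): 116 × 22, A = 2 552 mm², y = 289 mm, Ī = 102 931 mm⁴.
Bottom flange (beyond web): 116 × 22, A = 2 552 mm², y = 11 mm, Ī = 102 931 mm⁴.
By symmetry the centroid is at mid-height, ȳ = 150 mm.
Transfer each piece to the centroidal x-axis using Ī + A·d² with d = y − 150:
  web: d = 0 mm → contributes +31 500 000 mm⁴
  top flange (beyond web): d = 139 mm → contributes +49 410 123 mm⁴
  bottom flange (beyond web): d = -139 mm → contributes +49 410 123 mm⁴
Total I = 130 320 245 mm⁴.
For the y-axis: x̄ = 42.6578 mm.
Repeating about the centroidal y-axis gives I_y = 15 526 460 mm⁴.
Polar second moment: J = I_x + I_y = 145 846 705 mm⁴.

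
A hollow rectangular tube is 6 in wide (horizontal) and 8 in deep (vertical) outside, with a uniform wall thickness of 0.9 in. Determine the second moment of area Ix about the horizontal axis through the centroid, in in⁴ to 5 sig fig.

Ix ≈ 172.59 in⁴

Treat the section as a set of non-overlapping primitives; coordinates are from the bounding-box lower-left.
Outer rectangle: 6 × 8, A = 48 in², y = 4 in, Ī = 256 in⁴.
Inner void (subtracted): 4.2 × 6.2, A = 26.04 in², y = 4 in, Ī = 83.4148 in⁴.
By symmetry the centroid is at mid-height, ȳ = 4 in.
All pieces are centred on the horizontal axis through the centroid, so I = ΣĪ (holes subtracted) = 172.5852 in⁴.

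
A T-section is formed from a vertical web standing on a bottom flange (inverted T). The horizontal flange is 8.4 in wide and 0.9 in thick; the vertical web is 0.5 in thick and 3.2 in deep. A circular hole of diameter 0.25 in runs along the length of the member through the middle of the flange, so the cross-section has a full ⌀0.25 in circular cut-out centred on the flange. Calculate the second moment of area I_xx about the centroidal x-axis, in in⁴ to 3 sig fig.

Decompose the section into non-overlapping parts with the origin at the bottom-left of its bounding rectangle.
Flange: 8.4 × 0.9, A = 7.56 in², y = 0.45 in, Ī = 0.5103 in⁴.
Web: 0.5 × 3.2, A = 1.6 in², y = 2.5 in, Ī = 1.3653 in⁴.
Hole (subtracted): ⌀0.25, A = 0.049087 in², y = 0.45 in, Ī = 0.00019175 in⁴.
Centroid: ȳ = ΣA·y / ΣA = 0.81001 in.
Transfer each piece to the centroidal x-axis using Ī + A·d² with d = y − 0.81001:
  flange: d = -0.36001 in → contributes +1.4901 in⁴
  web: d = 1.69 in → contributes +5.9351 in⁴
  hole: d = -0.36001 in → contributes −0.0065537 in⁴
Total I = 7.4186 in⁴.

I_xx ≈ 7.42 in⁴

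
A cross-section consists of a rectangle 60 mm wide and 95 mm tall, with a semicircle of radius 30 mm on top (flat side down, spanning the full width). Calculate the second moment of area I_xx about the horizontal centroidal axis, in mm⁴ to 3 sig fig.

Treat the section as a set of non-overlapping primitives; coordinates are from the bounding-box lower-left.
Rectangular body: 60 × 95, A = 5 700 mm², y = 47.5 mm, Ī = 4 286 875 mm⁴.
Semicircular cap: semicircle r = 30, A = 1413.7 mm², y = 107.73 mm, Ī = 88 903 mm⁴.
Centroid: ȳ = ΣA·y / ΣA = 59.47 mm.
Transfer each piece to the horizontal centroidal axis using Ī + A·d² with d = y − 59.47:
  rectangular body: d = -11.97 mm → contributes +5 103 583 mm⁴
  semicircular cap: d = 48.262 mm → contributes +3 381 808 mm⁴
Total I = 8 485 391 mm⁴.

I_xx ≈ 8.49 × 10⁶ mm⁴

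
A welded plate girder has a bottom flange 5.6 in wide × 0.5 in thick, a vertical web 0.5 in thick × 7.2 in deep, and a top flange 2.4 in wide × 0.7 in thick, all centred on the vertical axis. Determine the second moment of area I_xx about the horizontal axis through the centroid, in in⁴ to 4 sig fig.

I_xx ≈ 81.27 in⁴

Break the section into simple shapes (no overlaps), measuring from the bottom-left corner of the bounding box.
Bottom plate: 5.6 × 0.5, A = 2.8 in², y = 0.25 in, Ī = 0.0583333 in⁴.
Web plate: 0.5 × 7.2, A = 3.6 in², y = 4.1 in, Ī = 15.552 in⁴.
Top plate: 2.4 × 0.7, A = 1.68 in², y = 8.05 in, Ī = 0.0686 in⁴.
Centroid: ȳ = ΣA·y / ΣA = 3.58713 in.
Transfer each piece to the horizontal axis through the centroid using Ī + A·d² with d = y − 3.58713:
  bottom plate: d = -3.33713 in → contributes +31.2403 in⁴
  web plate: d = 0.512871 in → contributes +16.4989 in⁴
  top plate: d = 4.46287 in → contributes +33.5295 in⁴
Total I = 81.2688 in⁴.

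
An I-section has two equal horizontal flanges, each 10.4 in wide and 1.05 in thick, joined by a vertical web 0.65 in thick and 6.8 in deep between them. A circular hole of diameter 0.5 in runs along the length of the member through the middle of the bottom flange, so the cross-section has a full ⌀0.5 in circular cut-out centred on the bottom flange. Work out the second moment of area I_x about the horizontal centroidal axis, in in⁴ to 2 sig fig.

Break the section into simple shapes (no overlaps), measuring from the bottom-left corner of the bounding box.
Bottom flange: 10.4 × 1.05, A = 10.92 in², y = 0.525 in, Ī = 1.003 in⁴.
Web: 0.65 × 6.8, A = 4.42 in², y = 4.45 in, Ī = 17.03 in⁴.
Top flange: 10.4 × 1.05, A = 10.92 in², y = 8.375 in, Ī = 1.003 in⁴.
Hole (subtracted): ⌀0.5, A = 0.1963 in², y = 0.525 in, Ī = 0.003068 in⁴.
Centroid: ȳ = ΣA·y / ΣA = 4.48 in.
Transfer each piece to the horizontal centroidal axis using Ī + A·d² with d = y − 4.48:
  bottom flange: d = -3.955 in → contributes +171.8 in⁴
  web: d = -0.02957 in → contributes +17.04 in⁴
  top flange: d = 3.895 in → contributes +166.7 in⁴
  hole: d = -3.955 in → contributes −3.074 in⁴
Total I = 352.4 in⁴.

I_x ≈ 350 in⁴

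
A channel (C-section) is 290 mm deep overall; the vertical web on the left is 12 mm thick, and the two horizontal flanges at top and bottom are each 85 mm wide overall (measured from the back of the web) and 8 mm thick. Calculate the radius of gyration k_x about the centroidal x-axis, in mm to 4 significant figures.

k_x ≈ 101.2 mm

Break the section into simple shapes (no overlaps), measuring from the bottom-left corner of the bounding box.
Web: 12 × 290, A = 3 480 mm², y = 145 mm, Ī = 24 389 000 mm⁴.
Top flange (beyond web): 73 × 8, A = 584 mm², y = 286 mm, Ī = 3114.67 mm⁴.
Bottom flange (beyond web): 73 × 8, A = 584 mm², y = 4 mm, Ī = 3114.67 mm⁴.
By symmetry the centroid is at mid-height, ȳ = 145 mm.
Transfer each piece to the centroidal x-axis using Ī + A·d² with d = y − 145:
  web: d = 0 mm → contributes +24 389 000 mm⁴
  top flange (beyond web): d = 141 mm → contributes +11 613 619 mm⁴
  bottom flange (beyond web): d = -141 mm → contributes +11 613 619 mm⁴
Total I = 47 616 237 mm⁴.
Radius of gyration: k = √(I/A) = √(47 616 237 / 4 648) = 101.215 mm.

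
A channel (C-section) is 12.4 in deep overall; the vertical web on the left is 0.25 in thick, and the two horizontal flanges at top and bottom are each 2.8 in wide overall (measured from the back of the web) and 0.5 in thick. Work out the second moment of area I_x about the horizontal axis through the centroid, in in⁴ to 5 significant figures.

Decompose the section into non-overlapping parts with the origin at the bottom-left of its bounding rectangle.
Web: 0.25 × 12.4, A = 3.1 in², y = 6.2 in, Ī = 39.72133 in⁴.
Top flange (beyond web): 2.55 × 0.5, A = 1.275 in², y = 12.15 in, Ī = 0.0265625 in⁴.
Bottom flange (beyond web): 2.55 × 0.5, A = 1.275 in², y = 0.25 in, Ī = 0.0265625 in⁴.
By symmetry the centroid is at mid-height, ȳ = 6.2 in.
Transfer each piece to the horizontal axis through the centroid using Ī + A·d² with d = y − 6.2:
  web: d = 0 in → contributes +39.72133 in⁴
  top flange (beyond web): d = 5.95 in → contributes +45.16475 in⁴
  bottom flange (beyond web): d = -5.95 in → contributes +45.16475 in⁴
Total I = 130.0508 in⁴.

I_x ≈ 130.05 in⁴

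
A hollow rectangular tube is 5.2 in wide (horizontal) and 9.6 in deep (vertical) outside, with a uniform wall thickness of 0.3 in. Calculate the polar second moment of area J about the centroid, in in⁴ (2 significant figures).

J ≈ 140 in⁴

Treat the section as a set of non-overlapping primitives; coordinates are from the bounding-box lower-left.
Outer rectangle: 5.2 × 9.6, A = 49.92 in², y = 4.8 in, Ī = 383.4 in⁴.
Inner void (subtracted): 4.6 × 9, A = 41.4 in², y = 4.8 in, Ī = 279.5 in⁴.
By symmetry the centroid is at mid-height, ȳ = 4.8 in.
All pieces are centred on the centroidal x-axis, so I = ΣĪ (holes subtracted) = 103.9 in⁴.
Repeating about the centroidal y-axis gives I_y = 39.48 in⁴.
Polar second moment: J = I_x + I_y = 143.4 in⁴.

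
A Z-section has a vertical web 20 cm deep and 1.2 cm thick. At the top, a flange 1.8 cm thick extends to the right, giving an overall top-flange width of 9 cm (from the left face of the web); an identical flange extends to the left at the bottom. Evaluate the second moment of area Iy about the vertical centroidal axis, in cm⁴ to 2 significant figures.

Iy ≈ 710 cm⁴

Treat the section as a set of non-overlapping primitives; coordinates are from the bounding-box lower-left.
Web: 1.2 × 20, A = 24 cm², x = 8.4 cm, Ī = 2.88 cm⁴.
Top flange (beyond web): 7.8 × 1.8, A = 14.04 cm², x = 12.9 cm, Ī = 71.18 cm⁴.
Bottom flange (beyond web): 7.8 × 1.8, A = 14.04 cm², x = 3.9 cm, Ī = 71.18 cm⁴.
Centroid: x̄ = ΣA·x / ΣA = 8.4 cm.
Transfer each piece to the vertical centroidal axis using Ī + A·d² with d = x − 8.4:
  web: d = 0 cm → contributes +2.88 cm⁴
  top flange (beyond web): d = 4.5 cm → contributes +355.5 cm⁴
  bottom flange (beyond web): d = -4.5 cm → contributes +355.5 cm⁴
Total I = 713.9 cm⁴.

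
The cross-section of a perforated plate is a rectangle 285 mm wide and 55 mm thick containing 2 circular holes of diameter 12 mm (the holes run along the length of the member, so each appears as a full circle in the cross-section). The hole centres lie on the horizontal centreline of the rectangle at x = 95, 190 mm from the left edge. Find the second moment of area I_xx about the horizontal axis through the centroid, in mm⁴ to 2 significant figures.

I_xx ≈ 3.9 × 10⁶ mm⁴

Treat the section as a set of non-overlapping primitives; coordinates are from the bounding-box lower-left.
Plate: 285 × 55, A = 15 675 mm², y = 27.5 mm, Ī = 3 951 406 mm⁴.
Hole 1 (subtracted): ⌀12, A = 113.1 mm², y = 27.5 mm, Ī = 1 018 mm⁴.
Hole 2 (subtracted): ⌀12, A = 113.1 mm², y = 27.5 mm, Ī = 1 018 mm⁴.
By symmetry the centroid is at mid-height, ȳ = 27.5 mm.
All pieces are centred on the horizontal axis through the centroid, so I = ΣĪ (holes subtracted) = 3 949 370 mm⁴.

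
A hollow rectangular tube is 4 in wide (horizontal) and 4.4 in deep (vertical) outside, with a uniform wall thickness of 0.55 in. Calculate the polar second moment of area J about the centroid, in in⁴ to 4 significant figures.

Decompose the section into non-overlapping parts with the origin at the bottom-left of its bounding rectangle.
Outer rectangle: 4 × 4.4, A = 17.6 in², y = 2.2 in, Ī = 28.3947 in⁴.
Inner void (subtracted): 2.9 × 3.3, A = 9.57 in², y = 2.2 in, Ī = 8.68478 in⁴.
By symmetry the centroid is at mid-height, ȳ = 2.2 in.
All pieces are centred on the centroidal x-axis, so I = ΣĪ (holes subtracted) = 19.7099 in⁴.
Repeating about the centroidal y-axis gives I_y = 16.7597 in⁴.
Polar second moment: J = I_x + I_y = 36.4696 in⁴.

J ≈ 36.47 in⁴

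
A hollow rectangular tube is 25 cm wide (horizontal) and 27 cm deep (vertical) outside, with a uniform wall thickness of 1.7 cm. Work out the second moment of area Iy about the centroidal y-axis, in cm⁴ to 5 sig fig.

Decompose the section into non-overlapping parts with the origin at the bottom-left of its bounding rectangle.
Outer rectangle: 25 × 27, A = 675 cm², x = 12.5 cm, Ī = 35156.25 cm⁴.
Inner void (subtracted): 21.6 × 23.6, A = 509.76 cm², x = 12.5 cm, Ī = 19819.47 cm⁴.
By symmetry the centroid is at mid-width, x̄ = 12.5 cm.
All pieces are centred on the centroidal y-axis, so I = ΣĪ (holes subtracted) = 15336.78 cm⁴.

Iy ≈ 1.5337 × 10⁴ cm⁴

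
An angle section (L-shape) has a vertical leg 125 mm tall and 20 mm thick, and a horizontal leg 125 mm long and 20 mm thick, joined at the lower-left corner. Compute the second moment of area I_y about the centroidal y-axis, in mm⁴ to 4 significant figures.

I_y ≈ 6.471 × 10⁶ mm⁴

Split into non-overlapping primitives; take the origin at the lower-left of the bounding box.
Vertical leg: 20 × 125, A = 2 500 mm², x = 10 mm, Ī = 83333.3 mm⁴.
Horizontal leg (remainder): 105 × 20, A = 2 100 mm², x = 72.5 mm, Ī = 1 929 375 mm⁴.
Centroid: x̄ = ΣA·x / ΣA = 38.5326 mm.
Transfer each piece to the centroidal y-axis using Ī + A·d² with d = x − 38.5326:
  vertical leg: d = -28.5326 mm → contributes +2 118 608 mm⁴
  horizontal leg (remainder): d = 33.9674 mm → contributes +4 352 321 mm⁴
Total I = 6 470 928 mm⁴.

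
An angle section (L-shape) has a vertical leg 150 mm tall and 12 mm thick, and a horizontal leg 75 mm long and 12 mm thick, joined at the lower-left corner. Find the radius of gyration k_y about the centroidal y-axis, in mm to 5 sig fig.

Treat the section as a set of non-overlapping primitives; coordinates are from the bounding-box lower-left.
Vertical leg: 12 × 150, A = 1 800 mm², x = 6 mm, Ī = 21 600 mm⁴.
Horizontal leg (remainder): 63 × 12, A = 756 mm², x = 43.5 mm, Ī = 250 047 mm⁴.
Centroid: x̄ = ΣA·x / ΣA = 17.09155 mm.
Transfer each piece to the centroidal y-axis using Ī + A·d² with d = x − 17.09155:
  vertical leg: d = -11.09155 mm → contributes +243040.4 mm⁴
  horizontal leg (remainder): d = 26.40845 mm → contributes +777286.1 mm⁴
Total I = 1 020 327 mm⁴.
Radius of gyration: k = √(I/A) = √(1 020 327 / 2 556) = 19.97971 mm.

k_y ≈ 19.980 mm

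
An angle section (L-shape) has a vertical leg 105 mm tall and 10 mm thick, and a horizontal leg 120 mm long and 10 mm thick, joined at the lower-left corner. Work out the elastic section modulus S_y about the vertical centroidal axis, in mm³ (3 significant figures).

Break the section into simple shapes (no overlaps), measuring from the bottom-left corner of the bounding box.
Vertical leg: 10 × 105, A = 1 050 mm², x = 5 mm, Ī = 8 750 mm⁴.
Horizontal leg (remainder): 110 × 10, A = 1 100 mm², x = 65 mm, Ī = 1 109 167 mm⁴.
Centroid: x̄ = ΣA·x / ΣA = 35.698 mm.
Transfer each piece to the vertical centroidal axis using Ī + A·d² with d = x − 35.698:
  vertical leg: d = -30.698 mm → contributes +998 215 mm⁴
  horizontal leg (remainder): d = 29.302 mm → contributes +2 053 656 mm⁴
Total I = 3 051 870 mm⁴.
Extreme fibre distance c = 84.302 mm; S = I/c = 36 201 mm³.

S_y ≈ 3.62 × 10⁴ mm³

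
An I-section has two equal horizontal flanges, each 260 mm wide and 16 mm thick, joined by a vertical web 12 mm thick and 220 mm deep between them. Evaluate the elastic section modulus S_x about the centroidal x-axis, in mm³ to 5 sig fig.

S_x ≈ 1.0053 × 10⁶ mm³

Split into non-overlapping primitives; take the origin at the lower-left of the bounding box.
Bottom flange: 260 × 16, A = 4 160 mm², y = 8 mm, Ī = 88746.67 mm⁴.
Web: 12 × 220, A = 2 640 mm², y = 126 mm, Ī = 10 648 000 mm⁴.
Top flange: 260 × 16, A = 4 160 mm², y = 244 mm, Ī = 88746.67 mm⁴.
By symmetry the centroid is at mid-height, ȳ = 126 mm.
Transfer each piece to the centroidal x-axis using Ī + A·d² with d = y − 126:
  bottom flange: d = -118 mm → contributes +58 012 587 mm⁴
  web: d = 0 mm → contributes +10 648 000 mm⁴
  top flange: d = 118 mm → contributes +58 012 587 mm⁴
Total I = 126 673 173 mm⁴.
Extreme fibre distance c = 126 mm; S = I/c = 1 005 343 mm³.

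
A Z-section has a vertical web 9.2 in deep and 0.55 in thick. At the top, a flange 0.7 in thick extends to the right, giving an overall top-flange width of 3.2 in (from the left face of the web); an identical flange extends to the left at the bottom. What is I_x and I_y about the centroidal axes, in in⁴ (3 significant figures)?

Break the section into simple shapes (no overlaps), measuring from the bottom-left corner of the bounding box.
Web: 0.55 × 9.2, A = 5.06 in², y = 4.6 in, Ī = 35.69 in⁴.
Top flange (beyond web): 2.65 × 0.7, A = 1.855 in², y = 8.85 in, Ī = 0.075746 in⁴.
Bottom flange (beyond web): 2.65 × 0.7, A = 1.855 in², y = 0.35 in, Ī = 0.075746 in⁴.
Centroid: ȳ = ΣA·y / ΣA = 4.6 in.
Transfer each piece to the centroidal x-axis using Ī + A·d² with d = y − 4.6:
  web: d = 0 in → contributes +35.69 in⁴
  top flange (beyond web): d = 4.25 in → contributes +33.582 in⁴
  bottom flange (beyond web): d = -4.25 in → contributes +33.582 in⁴
Total I = 102.85 in⁴.
For the y-axis: x̄ = 2.925 in.
Repeating about the centroidal y-axis gives I_y = 11.796 in⁴.

I_x ≈ 103 in⁴, I_y ≈ 11.8 in⁴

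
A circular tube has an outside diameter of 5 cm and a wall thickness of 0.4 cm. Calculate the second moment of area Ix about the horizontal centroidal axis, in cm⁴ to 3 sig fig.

Ix ≈ 15.4 cm⁴

Break the section into simple shapes (no overlaps), measuring from the bottom-left corner of the bounding box.
Outer circle: ⌀5, A = 19.635 cm², y = 2.5 cm, Ī = 30.68 cm⁴.
Bore (subtracted): ⌀4.2, A = 13.854 cm², y = 2.5 cm, Ī = 15.275 cm⁴.
By symmetry the centroid is at mid-height, ȳ = 2.5 cm.
All pieces are centred on the horizontal centroidal axis, so I = ΣĪ (holes subtracted) = 15.405 cm⁴.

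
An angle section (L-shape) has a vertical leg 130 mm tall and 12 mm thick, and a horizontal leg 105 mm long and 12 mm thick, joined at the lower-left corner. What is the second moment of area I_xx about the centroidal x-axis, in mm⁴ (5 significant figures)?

Treat the section as a set of non-overlapping primitives; coordinates are from the bounding-box lower-left.
Vertical leg: 12 × 130, A = 1 560 mm², y = 65 mm, Ī = 2 197 000 mm⁴.
Horizontal leg (remainder): 93 × 12, A = 1 116 mm², y = 6 mm, Ī = 13 392 mm⁴.
Centroid: ȳ = ΣA·y / ΣA = 40.39462 mm.
Transfer each piece to the centroidal x-axis using Ī + A·d² with d = y − 40.39462:
  vertical leg: d = 24.60538 mm → contributes +3 141 463 mm⁴
  horizontal leg (remainder): d = -34.39462 mm → contributes +1 333 609 mm⁴
Total I = 4 475 071 mm⁴.

I_xx ≈ 4.4751 × 10⁶ mm⁴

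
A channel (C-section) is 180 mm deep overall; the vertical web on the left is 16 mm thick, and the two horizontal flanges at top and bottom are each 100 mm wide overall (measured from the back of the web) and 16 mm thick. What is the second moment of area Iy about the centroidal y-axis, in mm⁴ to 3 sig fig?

Break the section into simple shapes (no overlaps), measuring from the bottom-left corner of the bounding box.
Web: 16 × 180, A = 2 880 mm², x = 8 mm, Ī = 61 440 mm⁴.
Top flange (beyond web): 84 × 16, A = 1 344 mm², x = 58 mm, Ī = 790 272 mm⁴.
Bottom flange (beyond web): 84 × 16, A = 1 344 mm², x = 58 mm, Ī = 790 272 mm⁴.
Centroid: x̄ = ΣA·x / ΣA = 32.138 mm.
Transfer each piece to the centroidal y-axis using Ī + A·d² with d = x − 32.138:
  web: d = -24.138 mm → contributes +1 739 442 mm⁴
  top flange (beyond web): d = 25.862 mm → contributes +1 689 202 mm⁴
  bottom flange (beyond web): d = 25.862 mm → contributes +1 689 202 mm⁴
Total I = 5 117 846 mm⁴.

Iy ≈ 5.12 × 10⁶ mm⁴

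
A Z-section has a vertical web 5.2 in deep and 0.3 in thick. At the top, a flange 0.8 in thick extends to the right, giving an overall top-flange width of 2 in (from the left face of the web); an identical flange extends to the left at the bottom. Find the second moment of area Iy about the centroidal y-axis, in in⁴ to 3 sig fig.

Iy ≈ 3.39 in⁴

Treat the section as a set of non-overlapping primitives; coordinates are from the bounding-box lower-left.
Web: 0.3 × 5.2, A = 1.56 in², x = 1.85 in, Ī = 0.0117 in⁴.
Top flange (beyond web): 1.7 × 0.8, A = 1.36 in², x = 2.85 in, Ī = 0.32753 in⁴.
Bottom flange (beyond web): 1.7 × 0.8, A = 1.36 in², x = 0.85 in, Ī = 0.32753 in⁴.
Centroid: x̄ = ΣA·x / ΣA = 1.85 in.
Transfer each piece to the centroidal y-axis using Ī + A·d² with d = x − 1.85:
  web: d = 0 in → contributes +0.0117 in⁴
  top flange (beyond web): d = 1 in → contributes +1.6875 in⁴
  bottom flange (beyond web): d = -1 in → contributes +1.6875 in⁴
Total I = 3.3868 in⁴.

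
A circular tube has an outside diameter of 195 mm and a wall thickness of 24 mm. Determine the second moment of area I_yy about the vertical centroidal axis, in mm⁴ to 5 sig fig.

Split into non-overlapping primitives; take the origin at the lower-left of the bounding box.
Outer circle: ⌀195, A = 29864.77 mm², x = 97.5 mm, Ī = 70 975 481 mm⁴.
Bore (subtracted): ⌀147, A = 16971.67 mm², x = 97.5 mm, Ī = 22 921 300 mm⁴.
By symmetry the centroid is at mid-width, x̄ = 97.5 mm.
All pieces are centred on the vertical centroidal axis, so I = ΣĪ (holes subtracted) = 48 054 181 mm⁴.

I_yy ≈ 4.8054 × 10⁷ mm⁴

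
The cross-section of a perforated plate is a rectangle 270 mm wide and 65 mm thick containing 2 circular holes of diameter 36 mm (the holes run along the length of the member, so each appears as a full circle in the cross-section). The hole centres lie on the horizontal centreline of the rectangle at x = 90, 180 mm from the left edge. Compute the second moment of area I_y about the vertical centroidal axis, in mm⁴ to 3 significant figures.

I_y ≈ 1.02 × 10⁸ mm⁴

Treat the section as a set of non-overlapping primitives; coordinates are from the bounding-box lower-left.
Plate: 270 × 65, A = 17 550 mm², x = 135 mm, Ī = 106 616 250 mm⁴.
Hole 1 (subtracted): ⌀36, A = 1017.9 mm², x = 90 mm, Ī = 82 448 mm⁴.
Hole 2 (subtracted): ⌀36, A = 1017.9 mm², x = 180 mm, Ī = 82 448 mm⁴.
By symmetry the centroid is at mid-width, x̄ = 135 mm.
Transfer each piece to the vertical centroidal axis using Ī + A·d² with d = x − 135:
  plate: d = 0 mm → contributes +106 616 250 mm⁴
  hole 1: d = -45 mm → contributes −2 143 647 mm⁴
  hole 2: d = 45 mm → contributes −2 143 647 mm⁴
Total I = 102 328 956 mm⁴.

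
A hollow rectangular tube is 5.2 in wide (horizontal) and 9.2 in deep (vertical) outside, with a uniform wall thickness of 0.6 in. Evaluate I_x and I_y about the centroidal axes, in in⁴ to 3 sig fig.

I_x ≈ 167 in⁴, I_y ≈ 65.1 in⁴

Break the section into simple shapes (no overlaps), measuring from the bottom-left corner of the bounding box.
Outer rectangle: 5.2 × 9.2, A = 47.84 in², y = 4.6 in, Ī = 337.43 in⁴.
Inner void (subtracted): 4 × 8, A = 32 in², y = 4.6 in, Ī = 170.67 in⁴.
By symmetry the centroid is at mid-height, ȳ = 4.6 in.
All pieces are centred on the centroidal x-axis, so I = ΣĪ (holes subtracted) = 166.76 in⁴.
Repeating about the centroidal y-axis gives I_y = 65.133 in⁴.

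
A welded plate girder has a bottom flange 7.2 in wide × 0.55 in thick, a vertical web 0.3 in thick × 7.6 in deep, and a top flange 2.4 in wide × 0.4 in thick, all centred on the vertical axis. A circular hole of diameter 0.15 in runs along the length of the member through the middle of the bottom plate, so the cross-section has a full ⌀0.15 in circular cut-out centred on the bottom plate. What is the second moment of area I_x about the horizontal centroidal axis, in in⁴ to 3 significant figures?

Break the section into simple shapes (no overlaps), measuring from the bottom-left corner of the bounding box.
Bottom plate: 7.2 × 0.55, A = 3.96 in², y = 0.275 in, Ī = 0.099825 in⁴.
Web plate: 0.3 × 7.6, A = 2.28 in², y = 4.35 in, Ī = 10.974 in⁴.
Top plate: 2.4 × 0.4, A = 0.96 in², y = 8.35 in, Ī = 0.0128 in⁴.
Hole (subtracted): ⌀0.15, A = 0.017671 in², y = 0.275 in, Ī = 0.00002485 in⁴.
Centroid: ȳ = ΣA·y / ΣA = 2.6479 in.
Transfer each piece to the horizontal centroidal axis using Ī + A·d² with d = y − 2.6479:
  bottom plate: d = -2.3729 in → contributes +22.397 in⁴
  web plate: d = 1.7021 in → contributes +17.58 in⁴
  top plate: d = 5.7021 in → contributes +31.226 in⁴
  hole: d = -2.3729 in → contributes −0.099527 in⁴
Total I = 71.104 in⁴.

I_x ≈ 71.1 in⁴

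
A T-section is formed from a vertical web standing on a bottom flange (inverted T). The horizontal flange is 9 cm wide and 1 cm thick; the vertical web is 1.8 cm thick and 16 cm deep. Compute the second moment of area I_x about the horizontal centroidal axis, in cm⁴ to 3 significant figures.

Break the section into simple shapes (no overlaps), measuring from the bottom-left corner of the bounding box.
Flange: 9 × 1, A = 9 cm², y = 0.5 cm, Ī = 0.75 cm⁴.
Web: 1.8 × 16, A = 28.8 cm², y = 9 cm, Ī = 614.4 cm⁴.
Centroid: ȳ = ΣA·y / ΣA = 6.9762 cm.
Transfer each piece to the horizontal centroidal axis using Ī + A·d² with d = y − 6.9762:
  flange: d = -6.4762 cm → contributes +378.22 cm⁴
  web: d = 2.0238 cm → contributes +732.36 cm⁴
Total I = 1110.6 cm⁴.

I_x ≈ 1110 cm⁴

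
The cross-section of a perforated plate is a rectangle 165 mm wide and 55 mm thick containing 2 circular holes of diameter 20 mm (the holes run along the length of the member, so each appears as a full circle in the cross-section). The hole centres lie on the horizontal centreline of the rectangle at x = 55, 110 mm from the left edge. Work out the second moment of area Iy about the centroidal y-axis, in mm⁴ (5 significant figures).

Iy ≈ 2.0098 × 10⁷ mm⁴

Break the section into simple shapes (no overlaps), measuring from the bottom-left corner of the bounding box.
Plate: 165 × 55, A = 9 075 mm², x = 82.5 mm, Ī = 20 588 906 mm⁴.
Hole 1 (subtracted): ⌀20, A = 314.1593 mm², x = 55 mm, Ī = 7853.982 mm⁴.
Hole 2 (subtracted): ⌀20, A = 314.1593 mm², x = 110 mm, Ī = 7853.982 mm⁴.
By symmetry the centroid is at mid-width, x̄ = 82.5 mm.
Transfer each piece to the centroidal y-axis using Ī + A·d² with d = x − 82.5:
  plate: d = 0 mm → contributes +20 588 906 mm⁴
  hole 1: d = -27.5 mm → contributes −245436.9 mm⁴
  hole 2: d = 27.5 mm → contributes −245436.9 mm⁴
Total I = 20 098 032 mm⁴.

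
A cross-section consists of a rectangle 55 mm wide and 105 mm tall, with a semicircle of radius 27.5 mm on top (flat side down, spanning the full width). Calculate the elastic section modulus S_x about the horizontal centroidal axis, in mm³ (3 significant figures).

Split into non-overlapping primitives; take the origin at the lower-left of the bounding box.
Rectangular body: 55 × 105, A = 5 775 mm², y = 52.5 mm, Ī = 5 305 781 mm⁴.
Semicircular cap: semicircle r = 27.5, A = 1187.9 mm², y = 116.67 mm, Ī = 62 772 mm⁴.
Centroid: ȳ = ΣA·y / ΣA = 63.448 mm.
Transfer each piece to the horizontal centroidal axis using Ī + A·d² with d = y − 63.448:
  rectangular body: d = -10.948 mm → contributes +5 997 967 mm⁴
  semicircular cap: d = 53.223 mm → contributes +3 427 807 mm⁴
Total I = 9 425 774 mm⁴.
Extreme fibre distance c = 69.052 mm; S = I/c = 136 503 mm³.

S_x ≈ 1.37 × 10⁵ mm³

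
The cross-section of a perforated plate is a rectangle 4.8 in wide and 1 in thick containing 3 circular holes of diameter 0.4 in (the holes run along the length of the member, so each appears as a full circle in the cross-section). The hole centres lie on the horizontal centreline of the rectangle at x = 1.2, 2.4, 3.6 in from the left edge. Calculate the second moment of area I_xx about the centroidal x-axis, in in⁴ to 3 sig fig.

Treat the section as a set of non-overlapping primitives; coordinates are from the bounding-box lower-left.
Plate: 4.8 × 1, A = 4.8 in², y = 0.5 in, Ī = 0.4 in⁴.
Hole 1 (subtracted): ⌀0.4, A = 0.12566 in², y = 0.5 in, Ī = 0.0012566 in⁴.
Hole 2 (subtracted): ⌀0.4, A = 0.12566 in², y = 0.5 in, Ī = 0.0012566 in⁴.
Hole 3 (subtracted): ⌀0.4, A = 0.12566 in², y = 0.5 in, Ī = 0.0012566 in⁴.
By symmetry the centroid is at mid-height, ȳ = 0.5 in.
All pieces are centred on the centroidal x-axis, so I = ΣĪ (holes subtracted) = 0.39623 in⁴.

I_xx ≈ 0.396 in⁴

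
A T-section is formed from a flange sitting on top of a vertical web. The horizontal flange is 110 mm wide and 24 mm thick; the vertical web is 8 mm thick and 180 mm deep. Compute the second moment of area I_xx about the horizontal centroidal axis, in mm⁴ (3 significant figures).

Treat the section as a set of non-overlapping primitives; coordinates are from the bounding-box lower-left.
Flange: 110 × 24, A = 2 640 mm², y = 192 mm, Ī = 126 720 mm⁴.
Web: 8 × 180, A = 1 440 mm², y = 90 mm, Ī = 3 888 000 mm⁴.
Centroid: ȳ = ΣA·y / ΣA = 156 mm.
Transfer each piece to the horizontal centroidal axis using Ī + A·d² with d = y − 156:
  flange: d = 36 mm → contributes +3 548 160 mm⁴
  web: d = -66 mm → contributes +10 160 640 mm⁴
Total I = 13 708 800 mm⁴.

I_xx ≈ 1.37 × 10⁷ mm⁴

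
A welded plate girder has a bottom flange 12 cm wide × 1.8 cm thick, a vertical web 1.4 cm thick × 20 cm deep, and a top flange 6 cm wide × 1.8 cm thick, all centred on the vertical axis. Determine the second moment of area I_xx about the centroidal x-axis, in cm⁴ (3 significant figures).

I_xx ≈ 4560 cm⁴

Break the section into simple shapes (no overlaps), measuring from the bottom-left corner of the bounding box.
Bottom plate: 12 × 1.8, A = 21.6 cm², y = 0.9 cm, Ī = 5.832 cm⁴.
Web plate: 1.4 × 20, A = 28 cm², y = 11.8 cm, Ī = 933.33 cm⁴.
Top plate: 6 × 1.8, A = 10.8 cm², y = 22.7 cm, Ī = 2.916 cm⁴.
Centroid: ȳ = ΣA·y / ΣA = 9.851 cm.
Transfer each piece to the centroidal x-axis using Ī + A·d² with d = y − 9.851:
  bottom plate: d = -8.951 cm → contributes +1736.4 cm⁴
  web plate: d = 1.949 cm → contributes +1039.7 cm⁴
  top plate: d = 12.849 cm → contributes +1 786 cm⁴
Total I = 4562.1 cm⁴.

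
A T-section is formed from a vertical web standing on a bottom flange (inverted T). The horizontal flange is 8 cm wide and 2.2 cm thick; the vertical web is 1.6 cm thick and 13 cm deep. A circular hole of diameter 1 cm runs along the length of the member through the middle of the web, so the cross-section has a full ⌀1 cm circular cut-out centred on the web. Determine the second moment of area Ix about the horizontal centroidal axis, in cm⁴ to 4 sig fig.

Ix ≈ 840.9 cm⁴

Treat the section as a set of non-overlapping primitives; coordinates are from the bounding-box lower-left.
Flange: 8 × 2.2, A = 17.6 cm², y = 1.1 cm, Ī = 7.09867 cm⁴.
Web: 1.6 × 13, A = 20.8 cm², y = 8.7 cm, Ī = 292.933 cm⁴.
Hole (subtracted): ⌀1, A = 0.785398 cm², y = 8.7 cm, Ī = 0.0490874 cm⁴.
Centroid: ȳ = ΣA·y / ΣA = 5.14393 cm.
Transfer each piece to the horizontal centroidal axis using Ī + A·d² with d = y − 5.14393:
  flange: d = -4.04393 cm → contributes +294.919 cm⁴
  web: d = 3.55607 cm → contributes +555.962 cm⁴
  hole: d = 3.55607 cm → contributes −9.98092 cm⁴
Total I = 840.9 cm⁴.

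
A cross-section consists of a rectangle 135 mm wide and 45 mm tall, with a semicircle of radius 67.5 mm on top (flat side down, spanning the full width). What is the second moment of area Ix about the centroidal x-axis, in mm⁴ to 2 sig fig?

Ix ≈ 1.2 × 10⁷ mm⁴

Break the section into simple shapes (no overlaps), measuring from the bottom-left corner of the bounding box.
Rectangular body: 135 × 45, A = 6 075 mm², y = 22.5 mm, Ī = 1 025 156 mm⁴.
Semicircular cap: semicircle r = 67.5, A = 7 157 mm², y = 73.65 mm, Ī = 2 278 490 mm⁴.
Centroid: ȳ = ΣA·y / ΣA = 50.17 mm.
Transfer each piece to the centroidal x-axis using Ī + A·d² with d = y − 50.17:
  rectangular body: d = -27.67 mm → contributes +5 674 691 mm⁴
  semicircular cap: d = 23.48 mm → contributes +6 225 138 mm⁴
Total I = 11 899 828 mm⁴.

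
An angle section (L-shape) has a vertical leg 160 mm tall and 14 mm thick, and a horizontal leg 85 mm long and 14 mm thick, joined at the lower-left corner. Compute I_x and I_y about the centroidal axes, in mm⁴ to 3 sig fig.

Decompose the section into non-overlapping parts with the origin at the bottom-left of its bounding rectangle.
Vertical leg: 14 × 160, A = 2 240 mm², y = 80 mm, Ī = 4 778 667 mm⁴.
Horizontal leg (remainder): 71 × 14, A = 994 mm², y = 7 mm, Ī = 16 235 mm⁴.
Centroid: ȳ = ΣA·y / ΣA = 57.563 mm.
Transfer each piece to the centroidal x-axis using Ī + A·d² with d = y − 57.563:
  vertical leg: d = 22.437 mm → contributes +5 906 348 mm⁴
  horizontal leg (remainder): d = -50.563 mm → contributes +2 557 490 mm⁴
Total I = 8 463 838 mm⁴.
For the y-axis: x̄ = 20.063 mm.
Repeating about the centroidal y-axis gives I_y = 1 697 725 mm⁴.

I_x ≈ 8.46 × 10⁶ mm⁴, I_y ≈ 1.70 × 10⁶ mm⁴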